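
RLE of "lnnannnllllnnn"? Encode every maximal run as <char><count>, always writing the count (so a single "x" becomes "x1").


String: "lnnannnllllnnn"
Scanning for consecutive runs:
  'l' x 1
  'n' x 2
  'a' x 1
  'n' x 3
  'l' x 4
  'n' x 3
RLE = "l1n2a1n3l4n3"


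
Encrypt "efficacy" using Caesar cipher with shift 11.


Word: "efficacy"
Shift: 11
Each letter → (letter + shift) mod 26:
  'e' (4) + 11 = 15 → 'p'
  'f' (5) + 11 = 16 → 'q'
  'f' (5) + 11 = 16 → 'q'
  'i' (8) + 11 = 19 → 't'
  'c' (2) + 11 = 13 → 'n'
  'a' (0) + 11 = 11 → 'l'
  'c' (2) + 11 = 13 → 'n'
  'y' (24) + 11 = 9 → 'j'
Result = "pqqtnlnj"


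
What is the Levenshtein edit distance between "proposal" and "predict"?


Word 1: "proposal" (length 8)
Word 2: "predict" (length 7)
One optimal edit sequence (insert/delete/substitute each cost 1):
  1. keep 'p'
  2. keep 'r'
  3. delete 'o'  (+1)
  4. substitute 'p' -> 'e'  (+1)
  5. substitute 'o' -> 'd'  (+1)
  6. substitute 's' -> 'i'  (+1)
  7. substitute 'a' -> 'c'  (+1)
  8. substitute 'l' -> 't'  (+1)
Total edit operations: 6
Edit distance = 6


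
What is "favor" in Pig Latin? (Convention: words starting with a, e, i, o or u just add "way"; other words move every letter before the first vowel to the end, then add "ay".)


Word: "favor"
Starts with consonant(s) → move to end, add 'ay'
Consonant cluster: "f"
Pig Latin = "avorfay"


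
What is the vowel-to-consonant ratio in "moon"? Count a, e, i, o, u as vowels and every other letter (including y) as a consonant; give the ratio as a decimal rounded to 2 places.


Word: "moon"
Vowels (a,e,i,o,u): 2
Consonants: 2
Ratio = 2/2
= 1.00


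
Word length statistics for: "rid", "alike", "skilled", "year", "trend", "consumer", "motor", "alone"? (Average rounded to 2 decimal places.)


Lengths: "rid"=3, "alike"=5, "skilled"=7, "year"=4, "trend"=5, "consumer"=8, "motor"=5, "alone"=5
Sum = 42, Count = 8
Average = 42/8 = 5.25
= avg=5.25, min=3, max=8


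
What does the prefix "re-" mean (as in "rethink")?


Prefix: re-
Example: rethink (re- + think)
Meaning = again


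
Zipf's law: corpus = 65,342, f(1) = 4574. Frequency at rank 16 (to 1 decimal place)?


Zipf's law: f(r) = f(1) / r
f(1) = 4574
f(16) = 4574 / 16
= 285.9 occurrences


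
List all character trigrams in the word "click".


Word: "click" (length 5)
Number of trigrams = 5 - 3 + 1 = 3
  Position 0: "cli"
  Position 1: "lic"
  Position 2: "ick"
Trigrams = "cli", "lic", "ick"


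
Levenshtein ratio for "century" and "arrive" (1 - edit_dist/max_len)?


Word 1: "century" (length 7)
Word 2: "arrive" (length 6)
One optimal edit sequence:
  1. delete 'c'  (+1)
  2. substitute 'e' -> 'a'  (+1)
  3. substitute 'n' -> 'r'  (+1)
  4. substitute 't' -> 'r'  (+1)
  5. substitute 'u' -> 'i'  (+1)
  6. substitute 'r' -> 'v'  (+1)
  7. substitute 'y' -> 'e'  (+1)
Edit distance = 7
Max length = max(7, 6) = 7
Similarity = 1 - 7/7
= 0.0000


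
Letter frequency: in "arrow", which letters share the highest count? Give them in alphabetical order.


Word: "arrow"
Letter counts:
  'a': 1
  'o': 1
  'r': 2
  'w': 1
Maximum count = 2
Most frequent = 'r' (2 times each)


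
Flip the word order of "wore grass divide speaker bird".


Original: "wore grass divide speaker bird"
Words (1..n): wore | grass | divide | speaker | bird
Reversed (n..1): bird | speaker | divide | grass | wore
Result = "bird speaker divide grass wore"


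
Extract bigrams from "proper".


Word: "proper" (length 6)
Number of bigrams = 6 - 2 + 1 = 5
  Position 0: "pr"
  Position 1: "ro"
  Position 2: "op"
  Position 3: "pe"
  Position 4: "er"
Bigrams = "pr", "ro", "op", "pe", "er"


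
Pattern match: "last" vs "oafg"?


Pattern of "last": [0, 1, 2, 3]
Pattern of "oafg": [0, 1, 2, 3]
Patterns match
Same pattern = Yes


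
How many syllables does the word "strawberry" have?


Word: "strawberry"
Syllable breakdown: straw-ber-ry
Counting: 3 parts
= 3 syllables


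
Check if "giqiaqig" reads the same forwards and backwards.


Word: "giqiaqig"
Reversed: "giqaiqig"
Forward == Backward? giqiaqig != giqaiqig
Palindrome = No


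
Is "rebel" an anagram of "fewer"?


Word 1: "fewer" → sorted: eefrw
Word 2: "rebel" → sorted: beelr
Same letters? eefrw != beelr
Anagram = No


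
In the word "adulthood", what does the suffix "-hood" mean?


Suffix: -hood
Example: adulthood = adult + -hood
Meaning = state / condition


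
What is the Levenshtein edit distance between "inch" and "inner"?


Word 1: "inch" (length 4)
Word 2: "inner" (length 5)
One optimal edit sequence (insert/delete/substitute each cost 1):
  1. keep 'i'
  2. insert 'n'  (+1)
  3. keep 'n'
  4. substitute 'c' -> 'e'  (+1)
  5. substitute 'h' -> 'r'  (+1)
Total edit operations: 3
Edit distance = 3


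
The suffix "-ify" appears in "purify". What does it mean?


Suffix: -ify
As in: purify -> pure + -ify, with a spelling change
Meaning = to make


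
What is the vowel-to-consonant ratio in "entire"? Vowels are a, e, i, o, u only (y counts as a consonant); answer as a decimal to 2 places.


Word: "entire"
Vowels (a,e,i,o,u): 3
Consonants: 3
Ratio = 3/3
= 1.00


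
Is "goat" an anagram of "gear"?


Word 1: "gear" → sorted: aegr
Word 2: "goat" → sorted: agot
Same letters? aegr != agot
Anagram = No


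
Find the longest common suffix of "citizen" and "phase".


Word 1: "citizen"
Word 2: "phase"
Comparing from end:
  Pos -1: 'n' != 'e' (stop)
LCS = "" (length 0)


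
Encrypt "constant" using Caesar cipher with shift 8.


Word: "constant"
Shift: 8
Each letter → (letter + shift) mod 26:
  'c' (2) + 8 = 10 → 'k'
  'o' (14) + 8 = 22 → 'w'
  'n' (13) + 8 = 21 → 'v'
  's' (18) + 8 = 0 → 'a'
  't' (19) + 8 = 1 → 'b'
  'a' (0) + 8 = 8 → 'i'
  'n' (13) + 8 = 21 → 'v'
  't' (19) + 8 = 1 → 'b'
Result = "kwvabivb"


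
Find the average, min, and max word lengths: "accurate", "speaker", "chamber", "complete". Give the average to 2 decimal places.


Lengths: "accurate"=8, "speaker"=7, "chamber"=7, "complete"=8
Sum = 30, Count = 4
Average = 30/4 = 7.50
= avg=7.50, min=7, max=8


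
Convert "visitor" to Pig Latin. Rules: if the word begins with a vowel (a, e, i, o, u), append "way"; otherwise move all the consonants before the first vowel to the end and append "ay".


Word: "visitor"
Starts with consonant(s) → move to end, add 'ay'
Consonant cluster: "v"
Pig Latin = "isitorvay"


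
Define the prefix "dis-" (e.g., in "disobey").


Prefix: dis-
As in: disobey -> dis- + obey
Meaning = not / opposite


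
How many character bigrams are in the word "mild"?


Word: "mild" (length 4)
Number of 2-grams = length - 2 + 1 = 4 - 2 + 1
= 3


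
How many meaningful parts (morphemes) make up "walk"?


Word: "walk"
Morphemes: walk
Each morpheme carries meaning
= 1 morpheme


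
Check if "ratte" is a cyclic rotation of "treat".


Word: "treat", Candidate: "ratte"
Method: check if candidate is substring of word+word
"treattreat" contains "ratte"? No
Is rotation = No


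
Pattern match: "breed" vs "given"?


Pattern of "breed": [0, 1, 2, 2, 3]
Pattern of "given": [0, 1, 2, 3, 4]
Patterns do not match
Same pattern = No


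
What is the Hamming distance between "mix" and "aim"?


Comparing character by character (same length = 3):
  Pos 0: 'm' vs 'a' !=
  Pos 1: 'i' vs 'i' =
  Pos 2: 'x' vs 'm' !=
Hamming distance = 2


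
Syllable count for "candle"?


Word: "candle"
Syllable breakdown: can | dle
Counting: 2 parts
= 2 syllables


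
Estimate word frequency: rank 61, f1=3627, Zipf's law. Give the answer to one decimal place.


Zipf's law: f(r) = f(1) / r
f(1) = 3627
f(61) = 3627 / 61
= 59.5 occurrences


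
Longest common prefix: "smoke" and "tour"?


Word 1: "smoke"
Word 2: "tour"
Comparing from start:
  Pos 0: 's' != 't' (stop)
LCP = "" (length 0)


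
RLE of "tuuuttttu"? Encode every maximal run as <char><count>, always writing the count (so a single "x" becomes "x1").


String: "tuuuttttu"
Scanning for consecutive runs:
  't' x 1
  'u' x 3
  't' x 4
  'u' x 1
RLE = "t1u3t4u1"


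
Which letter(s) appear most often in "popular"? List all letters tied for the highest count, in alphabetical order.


Word: "popular"
Letter counts:
  'a': 1
  'l': 1
  'o': 1
  'p': 2
  'r': 1
  'u': 1
Maximum count = 2
Most frequent = 'p' (2 times each)


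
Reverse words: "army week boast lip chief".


Original: "army week boast lip chief"
Words (1..n): army | week | boast | lip | chief
Reversed (n..1): chief | lip | boast | week | army
Result = "chief lip boast week army"


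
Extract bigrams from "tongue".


Word: "tongue" (length 6)
Number of bigrams = 6 - 2 + 1 = 5
  Position 0: "to"
  Position 1: "on"
  Position 2: "ng"
  Position 3: "gu"
  Position 4: "ue"
Bigrams = "to", "on", "ng", "gu", "ue"


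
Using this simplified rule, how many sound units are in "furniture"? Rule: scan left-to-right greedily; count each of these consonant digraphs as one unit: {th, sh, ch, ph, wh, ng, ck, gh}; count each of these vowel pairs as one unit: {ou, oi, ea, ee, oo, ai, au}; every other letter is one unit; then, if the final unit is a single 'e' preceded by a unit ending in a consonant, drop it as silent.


Word: "furniture" (9 letters)
Left-to-right scan:
  [1] 'f' (letter)
  [2] 'u' (letter)
  [3] 'r' (letter)
  [4] 'n' (letter)
  [5] 'i' (letter)
  [6] 't' (letter)
  [7] 'u' (letter)
  [8] 'r' (letter)
  [9] 'e' (letter)
Units from scan: 9
Final unit is 'e' after a consonant -> drop as silent (-1)
Sound units = 8 units


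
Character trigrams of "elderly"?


Word: "elderly" (length 7)
Number of trigrams = 7 - 3 + 1 = 5
  Position 0: "eld"
  Position 1: "lde"
  Position 2: "der"
  Position 3: "erl"
  Position 4: "rly"
Trigrams = "eld", "lde", "der", "erl", "rly"


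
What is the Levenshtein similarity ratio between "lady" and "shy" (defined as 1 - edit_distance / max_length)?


Word 1: "lady" (length 4)
Word 2: "shy" (length 3)
One optimal edit sequence:
  1. delete 'l'  (+1)
  2. substitute 'a' -> 's'  (+1)
  3. substitute 'd' -> 'h'  (+1)
  4. keep 'y'
Edit distance = 3
Max length = max(4, 3) = 4
Similarity = 1 - 3/4
= 0.2500


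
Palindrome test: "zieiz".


Word: "zieiz"
Reversed: "zieiz"
Forward == Backward? zieiz == zieiz
Palindrome = Yes


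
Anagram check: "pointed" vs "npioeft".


Word 1: "pointed" → sorted: deinopt
Word 2: "npioeft" → sorted: efinopt
Same letters? deinopt != efinopt
Anagram = No


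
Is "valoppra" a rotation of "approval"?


Word: "approval", Candidate: "valoppra"
Method: check if candidate is substring of word+word
"approvalapproval" contains "valoppra"? No
Is rotation = No


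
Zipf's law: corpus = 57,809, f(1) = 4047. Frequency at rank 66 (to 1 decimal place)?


Zipf's law: f(r) = f(1) / r
f(1) = 4047
f(66) = 4047 / 66
= 61.3 occurrences


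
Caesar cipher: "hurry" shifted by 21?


Word: "hurry"
Shift: 21
Each letter → (letter + shift) mod 26:
  'h' (7) + 21 = 2 → 'c'
  'u' (20) + 21 = 15 → 'p'
  'r' (17) + 21 = 12 → 'm'
  'r' (17) + 21 = 12 → 'm'
  'y' (24) + 21 = 19 → 't'
Result = "cpmmt"


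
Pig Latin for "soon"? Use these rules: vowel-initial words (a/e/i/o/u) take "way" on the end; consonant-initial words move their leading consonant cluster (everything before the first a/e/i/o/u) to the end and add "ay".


Word: "soon"
Starts with consonant(s) → move to end, add 'ay'
Consonant cluster: "s"
Pig Latin = "oonsay"


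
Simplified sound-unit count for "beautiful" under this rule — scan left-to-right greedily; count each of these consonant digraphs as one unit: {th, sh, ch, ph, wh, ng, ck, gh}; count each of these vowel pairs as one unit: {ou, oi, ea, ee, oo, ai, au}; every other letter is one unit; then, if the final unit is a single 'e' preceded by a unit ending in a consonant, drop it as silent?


Word: "beautiful" (9 letters)
Left-to-right scan:
  1. 'b' (letter)
  2. 'ea' (vowel-pair)
  3. 'u' (letter)
  4. 't' (letter)
  5. 'i' (letter)
  6. 'f' (letter)
  7. 'u' (letter)
  8. 'l' (letter)
Units from scan: 8
Sound units = 8 units


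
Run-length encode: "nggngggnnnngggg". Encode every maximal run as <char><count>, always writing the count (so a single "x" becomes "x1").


String: "nggngggnnnngggg"
Scanning for consecutive runs:
  'n' x 1
  'g' x 2
  'n' x 1
  'g' x 3
  'n' x 4
  'g' x 4
RLE = "n1g2n1g3n4g4"


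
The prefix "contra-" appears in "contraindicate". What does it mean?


Prefix: contra-
As in: contraindicate -> contra- + indicate
Meaning = against


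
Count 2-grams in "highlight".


Word: "highlight" (length 9)
Number of 2-grams = length - 2 + 1 = 9 - 2 + 1
= 8


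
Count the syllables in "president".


Word: "president"
Syllable breakdown: pres-i-dent
Counting: 3 parts
= 3 syllables


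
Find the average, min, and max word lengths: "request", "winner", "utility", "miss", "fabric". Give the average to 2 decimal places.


Lengths: "request"=7, "winner"=6, "utility"=7, "miss"=4, "fabric"=6
Sum = 30, Count = 5
Average = 30/5 = 6.00
= avg=6.00, min=4, max=7


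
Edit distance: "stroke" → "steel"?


Word 1: "stroke" (length 6)
Word 2: "steel" (length 5)
One optimal edit sequence (insert/delete/substitute each cost 1):
  1. keep 's'
  2. keep 't'
  3. delete 'r'  (+1)
  4. substitute 'o' -> 'e'  (+1)
  5. substitute 'k' -> 'e'  (+1)
  6. substitute 'e' -> 'l'  (+1)
Total edit operations: 4
Edit distance = 4


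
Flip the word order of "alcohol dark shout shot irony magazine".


Original: "alcohol dark shout shot irony magazine"
Words (1..n): alcohol | dark | shout | shot | irony | magazine
Reversed (n..1): magazine | irony | shot | shout | dark | alcohol
Result = "magazine irony shot shout dark alcohol"


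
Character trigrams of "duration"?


Word: "duration" (length 8)
Number of trigrams = 8 - 3 + 1 = 6
  Position 0: "dur"
  Position 1: "ura"
  Position 2: "rat"
  Position 3: "ati"
  Position 4: "tio"
  Position 5: "ion"
Trigrams = "dur", "ura", "rat", "ati", "tio", "ion"


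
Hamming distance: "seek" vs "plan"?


Comparing character by character (same length = 4):
  Pos 0: 's' vs 'p' !=
  Pos 1: 'e' vs 'l' !=
  Pos 2: 'e' vs 'a' !=
  Pos 3: 'k' vs 'n' !=
Hamming distance = 4


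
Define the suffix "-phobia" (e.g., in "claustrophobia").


Suffix: -phobia
As in: claustrophobia -> claustro- + -phobia
Meaning = fear of


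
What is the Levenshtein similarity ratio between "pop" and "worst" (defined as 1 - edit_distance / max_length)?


Word 1: "pop" (length 3)
Word 2: "worst" (length 5)
One optimal edit sequence:
  1. substitute 'p' -> 'w'  (+1)
  2. keep 'o'
  3. insert 'r'  (+1)
  4. insert 's'  (+1)
  5. substitute 'p' -> 't'  (+1)
Edit distance = 4
Max length = max(3, 5) = 5
Similarity = 1 - 4/5
= 0.2000


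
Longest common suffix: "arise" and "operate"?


Word 1: "arise"
Word 2: "operate"
Comparing from end:
  Pos -1: 'e' == 'e'
  Pos -2: 's' != 't' (stop)
LCS = "e" (length 1)


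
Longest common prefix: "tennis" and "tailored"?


Word 1: "tennis"
Word 2: "tailored"
Comparing from start:
  Pos 0: 't' == 't'
  Pos 1: 'e' != 'a' (stop)
LCP = "t" (length 1)


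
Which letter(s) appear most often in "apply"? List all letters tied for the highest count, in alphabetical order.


Word: "apply"
Letter counts:
  'a': 1
  'l': 1
  'p': 2
  'y': 1
Maximum count = 2
Most frequent = 'p' (2 times each)


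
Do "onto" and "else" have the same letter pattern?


Pattern of "onto": [0, 1, 2, 0]
Pattern of "else": [0, 1, 2, 0]
Patterns match
Same pattern = Yes


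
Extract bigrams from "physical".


Word: "physical" (length 8)
Number of bigrams = 8 - 2 + 1 = 7
  Position 0: "ph"
  Position 1: "hy"
  Position 2: "ys"
  Position 3: "si"
  Position 4: "ic"
  Position 5: "ca"
  Position 6: "al"
Bigrams = "ph", "hy", "ys", "si", "ic", "ca", "al"


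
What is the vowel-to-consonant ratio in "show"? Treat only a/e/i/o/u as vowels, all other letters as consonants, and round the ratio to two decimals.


Word: "show"
Vowels (a,e,i,o,u): 1
Consonants: 3
Ratio = 1/3
= 0.33


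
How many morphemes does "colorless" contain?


Word: "colorless"
Morphemes: color | -less
Each morpheme carries meaning
= 2 morphemes


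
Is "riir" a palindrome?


Word: "riir"
Reversed: "riir"
Forward == Backward? riir == riir
Palindrome = Yes


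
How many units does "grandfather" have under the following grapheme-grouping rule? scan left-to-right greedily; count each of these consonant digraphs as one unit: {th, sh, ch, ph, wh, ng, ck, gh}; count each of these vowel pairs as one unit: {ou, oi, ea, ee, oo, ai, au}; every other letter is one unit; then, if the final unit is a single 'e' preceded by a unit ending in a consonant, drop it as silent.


Word: "grandfather" (11 letters)
Left-to-right scan:
  (1) 'g' (letter)
  (2) 'r' (letter)
  (3) 'a' (letter)
  (4) 'n' (letter)
  (5) 'd' (letter)
  (6) 'f' (letter)
  (7) 'a' (letter)
  (8) 'th' (digraph)
  (9) 'e' (letter)
  (10) 'r' (letter)
Units from scan: 10
Sound units = 10 units


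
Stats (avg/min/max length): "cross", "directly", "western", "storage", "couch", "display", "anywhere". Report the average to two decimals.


Lengths: "cross"=5, "directly"=8, "western"=7, "storage"=7, "couch"=5, "display"=7, "anywhere"=8
Sum = 47, Count = 7
Average = 47/7 = 6.71
= avg=6.71, min=5, max=8


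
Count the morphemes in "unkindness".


Word: "unkindness"
Morphemes: un- + kind + -ness
Each morpheme carries meaning
= 3 morphemes


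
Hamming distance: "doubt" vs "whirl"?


Comparing character by character (same length = 5):
  Pos 0: 'd' vs 'w' !=
  Pos 1: 'o' vs 'h' !=
  Pos 2: 'u' vs 'i' !=
  Pos 3: 'b' vs 'r' !=
  Pos 4: 't' vs 'l' !=
Hamming distance = 5


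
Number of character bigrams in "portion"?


Word: "portion" (length 7)
Number of 2-grams = length - 2 + 1 = 7 - 2 + 1
= 6


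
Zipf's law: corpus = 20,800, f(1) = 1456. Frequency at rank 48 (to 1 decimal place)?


Zipf's law: f(r) = f(1) / r
f(1) = 1456
f(48) = 1456 / 48
= 30.3 occurrences


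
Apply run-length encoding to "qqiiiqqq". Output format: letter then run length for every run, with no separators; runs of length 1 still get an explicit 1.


String: "qqiiiqqq"
Scanning for consecutive runs:
  'q' x 2
  'i' x 3
  'q' x 3
RLE = "q2i3q3"


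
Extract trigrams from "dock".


Word: "dock" (length 4)
Number of trigrams = 4 - 3 + 1 = 2
  Position 0: "doc"
  Position 1: "ock"
Trigrams = "doc", "ock"


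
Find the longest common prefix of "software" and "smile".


Word 1: "software"
Word 2: "smile"
Comparing from start:
  Pos 0: 's' == 's'
  Pos 1: 'o' != 'm' (stop)
LCP = "s" (length 1)


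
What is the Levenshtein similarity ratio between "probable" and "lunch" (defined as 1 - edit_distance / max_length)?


Word 1: "probable" (length 8)
Word 2: "lunch" (length 5)
One optimal edit sequence:
  1. delete 'p'  (+1)
  2. delete 'r'  (+1)
  3. delete 'o'  (+1)
  4. substitute 'b' -> 'l'  (+1)
  5. substitute 'a' -> 'u'  (+1)
  6. substitute 'b' -> 'n'  (+1)
  7. substitute 'l' -> 'c'  (+1)
  8. substitute 'e' -> 'h'  (+1)
Edit distance = 8
Max length = max(8, 5) = 8
Similarity = 1 - 8/8
= 0.0000


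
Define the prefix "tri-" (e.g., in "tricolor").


Prefix: tri-
Example: tricolor = tri- + color
Meaning = three


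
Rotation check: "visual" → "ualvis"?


Word: "visual", Candidate: "ualvis"
Method: check if candidate is substring of word+word
"visualvisual" contains "ualvis"? Yes
Is rotation = Yes


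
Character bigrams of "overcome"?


Word: "overcome" (length 8)
Number of bigrams = 8 - 2 + 1 = 7
  Position 0: "ov"
  Position 1: "ve"
  Position 2: "er"
  Position 3: "rc"
  Position 4: "co"
  Position 5: "om"
  Position 6: "me"
Bigrams = "ov", "ve", "er", "rc", "co", "om", "me"


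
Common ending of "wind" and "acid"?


Word 1: "wind"
Word 2: "acid"
Comparing from end:
  Pos -1: 'd' == 'd'
  Pos -2: 'n' != 'i' (stop)
LCS = "d" (length 1)


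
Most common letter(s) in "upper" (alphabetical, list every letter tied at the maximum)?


Word: "upper"
Letter counts:
  'e': 1
  'p': 2
  'r': 1
  'u': 1
Maximum count = 2
Most frequent = 'p' (2 times each)


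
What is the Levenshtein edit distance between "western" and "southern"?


Word 1: "western" (length 7)
Word 2: "southern" (length 8)
One optimal edit sequence (insert/delete/substitute each cost 1):
  1. substitute 'w' -> 's'  (+1)
  2. substitute 'e' -> 'o'  (+1)
  3. substitute 's' -> 'u'  (+1)
  4. keep 't'
  5. insert 'h'  (+1)
  6. keep 'e'
  7. keep 'r'
  8. keep 'n'
Total edit operations: 4
Edit distance = 4


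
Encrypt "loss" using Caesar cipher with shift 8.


Word: "loss"
Shift: 8
Each letter → (letter + shift) mod 26:
  'l' (11) + 8 = 19 → 't'
  'o' (14) + 8 = 22 → 'w'
  's' (18) + 8 = 0 → 'a'
  's' (18) + 8 = 0 → 'a'
Result = "twaa"


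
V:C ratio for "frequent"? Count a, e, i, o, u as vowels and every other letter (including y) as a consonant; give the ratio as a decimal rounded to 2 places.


Word: "frequent"
Vowels (a,e,i,o,u): 3
Consonants: 5
Ratio = 3/5
= 0.60


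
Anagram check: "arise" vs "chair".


Word 1: "arise" → sorted: aeirs
Word 2: "chair" → sorted: achir
Same letters? aeirs != achir
Anagram = No


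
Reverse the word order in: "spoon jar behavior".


Original: "spoon jar behavior"
Words (1..n): spoon | jar | behavior
Reversed (n..1): behavior | jar | spoon
Result = "behavior jar spoon"


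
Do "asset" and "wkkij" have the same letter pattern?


Pattern of "asset": [0, 1, 1, 2, 3]
Pattern of "wkkij": [0, 1, 1, 2, 3]
Patterns match
Same pattern = Yes


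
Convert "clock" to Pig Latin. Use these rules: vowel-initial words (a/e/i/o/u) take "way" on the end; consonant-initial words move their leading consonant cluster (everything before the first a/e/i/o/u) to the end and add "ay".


Word: "clock"
Starts with consonant(s) → move to end, add 'ay'
Consonant cluster: "cl"
Pig Latin = "ockclay"


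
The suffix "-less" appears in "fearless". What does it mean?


Suffix: -less
As in: fearless -> fear + -less
Meaning = without


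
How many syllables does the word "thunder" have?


Word: "thunder"
Syllable breakdown: thun | der
Counting: 2 parts
= 2 syllables


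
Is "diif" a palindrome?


Word: "diif"
Reversed: "fiid"
Forward == Backward? diif != fiid
Palindrome = No


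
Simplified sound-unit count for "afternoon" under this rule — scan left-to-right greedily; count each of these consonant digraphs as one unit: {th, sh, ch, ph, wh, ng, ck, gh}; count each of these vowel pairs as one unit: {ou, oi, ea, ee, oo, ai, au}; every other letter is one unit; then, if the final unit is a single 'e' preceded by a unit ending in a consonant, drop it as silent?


Word: "afternoon" (9 letters)
Left-to-right scan:
  [1] 'a' (letter)
  [2] 'f' (letter)
  [3] 't' (letter)
  [4] 'e' (letter)
  [5] 'r' (letter)
  [6] 'n' (letter)
  [7] 'oo' (vowel-pair)
  [8] 'n' (letter)
Units from scan: 8
Sound units = 8 units


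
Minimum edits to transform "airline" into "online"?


Word 1: "airline" (length 7)
Word 2: "online" (length 6)
One optimal edit sequence (insert/delete/substitute each cost 1):
  1. delete 'a'  (+1)
  2. substitute 'i' -> 'o'  (+1)
  3. substitute 'r' -> 'n'  (+1)
  4. keep 'l'
  5. keep 'i'
  6. keep 'n'
  7. keep 'e'
Total edit operations: 3
Edit distance = 3


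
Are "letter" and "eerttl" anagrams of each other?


Word 1: "letter" → sorted: eelrtt
Word 2: "eerttl" → sorted: eelrtt
Same letters? eelrtt == eelrtt
Anagram = Yes


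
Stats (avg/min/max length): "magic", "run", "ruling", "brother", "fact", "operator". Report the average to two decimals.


Lengths: "magic"=5, "run"=3, "ruling"=6, "brother"=7, "fact"=4, "operator"=8
Sum = 33, Count = 6
Average = 33/6 = 5.50
= avg=5.50, min=3, max=8


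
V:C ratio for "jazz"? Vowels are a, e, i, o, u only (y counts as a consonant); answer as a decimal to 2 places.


Word: "jazz"
Vowels (a,e,i,o,u): 1
Consonants: 3
Ratio = 1/3
= 0.33


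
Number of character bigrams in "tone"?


Word: "tone" (length 4)
Number of 2-grams = length - 2 + 1 = 4 - 2 + 1
= 3


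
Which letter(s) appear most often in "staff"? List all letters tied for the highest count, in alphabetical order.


Word: "staff"
Letter counts:
  'a': 1
  'f': 2
  's': 1
  't': 1
Maximum count = 2
Most frequent = 'f' (2 times each)


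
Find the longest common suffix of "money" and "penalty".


Word 1: "money"
Word 2: "penalty"
Comparing from end:
  Pos -1: 'y' == 'y'
  Pos -2: 'e' != 't' (stop)
LCS = "y" (length 1)


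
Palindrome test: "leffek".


Word: "leffek"
Reversed: "keffel"
Forward == Backward? leffek != keffel
Palindrome = No


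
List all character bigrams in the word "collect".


Word: "collect" (length 7)
Number of bigrams = 7 - 2 + 1 = 6
  Position 0: "co"
  Position 1: "ol"
  Position 2: "ll"
  Position 3: "le"
  Position 4: "ec"
  Position 5: "ct"
Bigrams = "co", "ol", "ll", "le", "ec", "ct"


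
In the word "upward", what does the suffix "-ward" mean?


Suffix: -ward
As in: upward -> up + -ward
Meaning = in the direction of


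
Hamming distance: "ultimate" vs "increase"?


Comparing character by character (same length = 8):
  Pos 0: 'u' vs 'i' !=
  Pos 1: 'l' vs 'n' !=
  Pos 2: 't' vs 'c' !=
  Pos 3: 'i' vs 'r' !=
  Pos 4: 'm' vs 'e' !=
  Pos 5: 'a' vs 'a' =
  Pos 6: 't' vs 's' !=
  Pos 7: 'e' vs 'e' =
Hamming distance = 6


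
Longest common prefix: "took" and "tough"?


Word 1: "took"
Word 2: "tough"
Comparing from start:
  Pos 0: 't' == 't'
  Pos 1: 'o' == 'o'
  Pos 2: 'o' != 'u' (stop)
LCP = "to" (length 2)


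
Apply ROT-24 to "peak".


Word: "peak"
Shift: 24
Each letter → (letter + shift) mod 26:
  'p' (15) + 24 = 13 → 'n'
  'e' (4) + 24 = 2 → 'c'
  'a' (0) + 24 = 24 → 'y'
  'k' (10) + 24 = 8 → 'i'
Result = "ncyi"


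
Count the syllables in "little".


Word: "little"
Syllable breakdown: lit | tle
Counting: 2 parts
= 2 syllables


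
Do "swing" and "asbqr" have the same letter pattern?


Pattern of "swing": [0, 1, 2, 3, 4]
Pattern of "asbqr": [0, 1, 2, 3, 4]
Patterns match
Same pattern = Yes


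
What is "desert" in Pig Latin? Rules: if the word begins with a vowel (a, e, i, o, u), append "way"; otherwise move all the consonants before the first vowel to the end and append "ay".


Word: "desert"
Starts with consonant(s) → move to end, add 'ay'
Consonant cluster: "d"
Pig Latin = "esertday"


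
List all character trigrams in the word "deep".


Word: "deep" (length 4)
Number of trigrams = 4 - 3 + 1 = 2
  Position 0: "dee"
  Position 1: "eep"
Trigrams = "dee", "eep"


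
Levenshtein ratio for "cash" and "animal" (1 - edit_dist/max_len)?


Word 1: "cash" (length 4)
Word 2: "animal" (length 6)
One optimal edit sequence:
  1. insert 'a'  (+1)
  2. insert 'n'  (+1)
  3. substitute 'c' -> 'i'  (+1)
  4. substitute 'a' -> 'm'  (+1)
  5. substitute 's' -> 'a'  (+1)
  6. substitute 'h' -> 'l'  (+1)
Edit distance = 6
Max length = max(4, 6) = 6
Similarity = 1 - 6/6
= 0.0000


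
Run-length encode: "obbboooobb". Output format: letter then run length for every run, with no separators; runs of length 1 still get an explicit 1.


String: "obbboooobb"
Scanning for consecutive runs:
  'o' x 1
  'b' x 3
  'o' x 4
  'b' x 2
RLE = "o1b3o4b2"


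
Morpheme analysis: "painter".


Word: "painter"
Morphemes: paint | -er
Each morpheme carries meaning
= 2 morphemes


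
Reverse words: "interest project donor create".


Original: "interest project donor create"
Words (1..n): interest | project | donor | create
Reversed (n..1): create | donor | project | interest
Result = "create donor project interest"


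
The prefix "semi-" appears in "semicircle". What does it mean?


Prefix: semi-
Example: semicircle = semi- + circle
Meaning = half


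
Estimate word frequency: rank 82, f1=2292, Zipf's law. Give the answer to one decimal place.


Zipf's law: f(r) = f(1) / r
f(1) = 2292
f(82) = 2292 / 82
= 28.0 occurrences


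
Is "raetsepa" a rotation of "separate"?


Word: "separate", Candidate: "raetsepa"
Method: check if candidate is substring of word+word
"separateseparate" contains "raetsepa"? No
Is rotation = No


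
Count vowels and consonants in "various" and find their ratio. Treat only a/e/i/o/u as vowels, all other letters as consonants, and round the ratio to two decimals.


Word: "various"
Vowels (a,e,i,o,u): 4
Consonants: 3
Ratio = 4/3
= 1.33


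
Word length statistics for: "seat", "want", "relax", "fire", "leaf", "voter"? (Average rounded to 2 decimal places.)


Lengths: "seat"=4, "want"=4, "relax"=5, "fire"=4, "leaf"=4, "voter"=5
Sum = 26, Count = 6
Average = 26/6 = 4.33
= avg=4.33, min=4, max=5


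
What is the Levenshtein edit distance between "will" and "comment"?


Word 1: "will" (length 4)
Word 2: "comment" (length 7)
One optimal edit sequence (insert/delete/substitute each cost 1):
  1. insert 'c'  (+1)
  2. insert 'o'  (+1)
  3. insert 'm'  (+1)
  4. substitute 'w' -> 'm'  (+1)
  5. substitute 'i' -> 'e'  (+1)
  6. substitute 'l' -> 'n'  (+1)
  7. substitute 'l' -> 't'  (+1)
Total edit operations: 7
Edit distance = 7


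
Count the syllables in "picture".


Word: "picture"
Syllable breakdown: pic · ture
Counting: 2 parts
= 2 syllables


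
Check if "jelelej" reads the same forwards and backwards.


Word: "jelelej"
Reversed: "jelelej"
Forward == Backward? jelelej == jelelej
Palindrome = Yes


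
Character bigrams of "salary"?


Word: "salary" (length 6)
Number of bigrams = 6 - 2 + 1 = 5
  Position 0: "sa"
  Position 1: "al"
  Position 2: "la"
  Position 3: "ar"
  Position 4: "ry"
Bigrams = "sa", "al", "la", "ar", "ry"


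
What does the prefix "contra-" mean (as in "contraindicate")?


Prefix: contra-
Example: contraindicate = contra- + indicate
Meaning = against


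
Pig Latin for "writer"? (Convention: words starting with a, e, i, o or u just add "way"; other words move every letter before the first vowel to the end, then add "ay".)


Word: "writer"
Starts with consonant(s) → move to end, add 'ay'
Consonant cluster: "wr"
Pig Latin = "iterwray"


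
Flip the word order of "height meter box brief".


Original: "height meter box brief"
Words (1..n): height | meter | box | brief
Reversed (n..1): brief | box | meter | height
Result = "brief box meter height"


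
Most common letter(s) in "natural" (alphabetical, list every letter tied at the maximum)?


Word: "natural"
Letter counts:
  'a': 2
  'l': 1
  'n': 1
  'r': 1
  't': 1
  'u': 1
Maximum count = 2
Most frequent = 'a' (2 times each)


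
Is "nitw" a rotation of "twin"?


Word: "twin", Candidate: "nitw"
Method: check if candidate is substring of word+word
"twintwin" contains "nitw"? No
Is rotation = No


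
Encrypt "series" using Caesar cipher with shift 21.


Word: "series"
Shift: 21
Each letter → (letter + shift) mod 26:
  's' (18) + 21 = 13 → 'n'
  'e' (4) + 21 = 25 → 'z'
  'r' (17) + 21 = 12 → 'm'
  'i' (8) + 21 = 3 → 'd'
  'e' (4) + 21 = 25 → 'z'
  's' (18) + 21 = 13 → 'n'
Result = "nzmdzn"


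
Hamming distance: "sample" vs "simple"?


Comparing character by character (same length = 6):
  Pos 0: 's' vs 's' =
  Pos 1: 'a' vs 'i' !=
  Pos 2: 'm' vs 'm' =
  Pos 3: 'p' vs 'p' =
  Pos 4: 'l' vs 'l' =
  Pos 5: 'e' vs 'e' =
Hamming distance = 1


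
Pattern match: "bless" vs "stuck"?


Pattern of "bless": [0, 1, 2, 3, 3]
Pattern of "stuck": [0, 1, 2, 3, 4]
Patterns do not match
Same pattern = No


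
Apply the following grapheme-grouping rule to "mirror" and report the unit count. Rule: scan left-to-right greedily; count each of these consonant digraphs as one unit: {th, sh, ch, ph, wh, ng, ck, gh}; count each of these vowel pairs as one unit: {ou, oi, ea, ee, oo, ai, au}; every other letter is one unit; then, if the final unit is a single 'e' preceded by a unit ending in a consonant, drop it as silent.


Word: "mirror" (6 letters)
Left-to-right scan:
  1. 'm' (letter)
  2. 'i' (letter)
  3. 'r' (letter)
  4. 'r' (letter)
  5. 'o' (letter)
  6. 'r' (letter)
Units from scan: 6
Sound units = 6 units


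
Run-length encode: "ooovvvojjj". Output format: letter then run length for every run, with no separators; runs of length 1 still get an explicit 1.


String: "ooovvvojjj"
Scanning for consecutive runs:
  'o' x 3
  'v' x 3
  'o' x 1
  'j' x 3
RLE = "o3v3o1j3"


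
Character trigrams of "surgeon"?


Word: "surgeon" (length 7)
Number of trigrams = 7 - 3 + 1 = 5
  Position 0: "sur"
  Position 1: "urg"
  Position 2: "rge"
  Position 3: "geo"
  Position 4: "eon"
Trigrams = "sur", "urg", "rge", "geo", "eon"


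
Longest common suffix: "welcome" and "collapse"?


Word 1: "welcome"
Word 2: "collapse"
Comparing from end:
  Pos -1: 'e' == 'e'
  Pos -2: 'm' != 's' (stop)
LCS = "e" (length 1)


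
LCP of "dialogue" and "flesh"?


Word 1: "dialogue"
Word 2: "flesh"
Comparing from start:
  Pos 0: 'd' != 'f' (stop)
LCP = "" (length 0)


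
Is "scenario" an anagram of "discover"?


Word 1: "discover" → sorted: cdeiorsv
Word 2: "scenario" → sorted: aceinors
Same letters? cdeiorsv != aceinors
Anagram = No


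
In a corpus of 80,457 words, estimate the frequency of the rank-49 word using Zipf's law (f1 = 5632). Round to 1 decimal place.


Zipf's law: f(r) = f(1) / r
f(1) = 5632
f(49) = 5632 / 49
= 114.9 occurrences


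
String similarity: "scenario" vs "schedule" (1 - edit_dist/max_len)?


Word 1: "scenario" (length 8)
Word 2: "schedule" (length 8)
One optimal edit sequence:
  1. keep 's'
  2. keep 'c'
  3. substitute 'e' -> 'h'  (+1)
  4. substitute 'n' -> 'e'  (+1)
  5. substitute 'a' -> 'd'  (+1)
  6. substitute 'r' -> 'u'  (+1)
  7. substitute 'i' -> 'l'  (+1)
  8. substitute 'o' -> 'e'  (+1)
Edit distance = 6
Max length = max(8, 8) = 8
Similarity = 1 - 6/8
= 0.2500


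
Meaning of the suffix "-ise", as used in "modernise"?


Suffix: -ise
As in: modernise -> modern + -ise
Meaning = to make


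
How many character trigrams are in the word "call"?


Word: "call" (length 4)
Number of 3-grams = length - 3 + 1 = 4 - 3 + 1
= 2


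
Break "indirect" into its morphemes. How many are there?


Word: "indirect"
Morphemes: in- | direct
Each morpheme carries meaning
= 2 morphemes


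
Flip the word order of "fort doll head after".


Original: "fort doll head after"
Words (1..n): fort | doll | head | after
Reversed (n..1): after | head | doll | fort
Result = "after head doll fort"


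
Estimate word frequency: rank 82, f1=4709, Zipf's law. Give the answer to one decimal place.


Zipf's law: f(r) = f(1) / r
f(1) = 4709
f(82) = 4709 / 82
= 57.4 occurrences


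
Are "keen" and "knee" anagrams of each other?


Word 1: "keen" → sorted: eekn
Word 2: "knee" → sorted: eekn
Same letters? eekn == eekn
Anagram = Yes


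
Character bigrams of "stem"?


Word: "stem" (length 4)
Number of bigrams = 4 - 2 + 1 = 3
  Position 0: "st"
  Position 1: "te"
  Position 2: "em"
Bigrams = "st", "te", "em"


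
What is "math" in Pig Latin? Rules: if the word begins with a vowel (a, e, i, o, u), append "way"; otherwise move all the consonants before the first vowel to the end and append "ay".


Word: "math"
Starts with consonant(s) → move to end, add 'ay'
Consonant cluster: "m"
Pig Latin = "athmay"


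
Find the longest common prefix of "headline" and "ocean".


Word 1: "headline"
Word 2: "ocean"
Comparing from start:
  Pos 0: 'h' != 'o' (stop)
LCP = "" (length 0)


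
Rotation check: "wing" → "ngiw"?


Word: "wing", Candidate: "ngiw"
Method: check if candidate is substring of word+word
"wingwing" contains "ngiw"? No
Is rotation = No


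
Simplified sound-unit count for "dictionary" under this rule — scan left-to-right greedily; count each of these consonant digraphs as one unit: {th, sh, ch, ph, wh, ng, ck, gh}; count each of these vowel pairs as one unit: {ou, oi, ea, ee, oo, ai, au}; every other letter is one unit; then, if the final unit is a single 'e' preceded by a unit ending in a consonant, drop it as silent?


Word: "dictionary" (10 letters)
Left-to-right scan:
  [1] 'd' (letter)
  [2] 'i' (letter)
  [3] 'c' (letter)
  [4] 't' (letter)
  [5] 'i' (letter)
  [6] 'o' (letter)
  [7] 'n' (letter)
  [8] 'a' (letter)
  [9] 'r' (letter)
  [10] 'y' (letter)
Units from scan: 10
Sound units = 10 units


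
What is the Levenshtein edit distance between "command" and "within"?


Word 1: "command" (length 7)
Word 2: "within" (length 6)
One optimal edit sequence (insert/delete/substitute each cost 1):
  1. substitute 'c' -> 'w'  (+1)
  2. substitute 'o' -> 'i'  (+1)
  3. substitute 'm' -> 't'  (+1)
  4. substitute 'm' -> 'h'  (+1)
  5. substitute 'a' -> 'i'  (+1)
  6. keep 'n'
  7. delete 'd'  (+1)
Total edit operations: 6
Edit distance = 6


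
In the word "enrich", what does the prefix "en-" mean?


Prefix: en-
As in: enrich -> en- + rich
Meaning = cause to / put into


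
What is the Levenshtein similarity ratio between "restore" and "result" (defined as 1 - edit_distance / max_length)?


Word 1: "restore" (length 7)
Word 2: "result" (length 6)
One optimal edit sequence:
  1. keep 'r'
  2. keep 'e'
  3. keep 's'
  4. delete 't'  (+1)
  5. substitute 'o' -> 'u'  (+1)
  6. substitute 'r' -> 'l'  (+1)
  7. substitute 'e' -> 't'  (+1)
Edit distance = 4
Max length = max(7, 6) = 7
Similarity = 1 - 4/7
= 0.4286


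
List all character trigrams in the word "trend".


Word: "trend" (length 5)
Number of trigrams = 5 - 3 + 1 = 3
  Position 0: "tre"
  Position 1: "ren"
  Position 2: "end"
Trigrams = "tre", "ren", "end"


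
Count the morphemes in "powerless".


Word: "powerless"
Morphemes: power | -less
Each morpheme carries meaning
= 2 morphemes


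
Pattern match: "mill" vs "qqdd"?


Pattern of "mill": [0, 1, 2, 2]
Pattern of "qqdd": [0, 0, 1, 1]
Patterns do not match
Same pattern = No


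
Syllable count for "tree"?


Word: "tree"
Syllable breakdown: tree
Counting: 1 part
= 1 syllable


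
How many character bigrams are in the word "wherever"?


Word: "wherever" (length 8)
Number of 2-grams = length - 2 + 1 = 8 - 2 + 1
= 7


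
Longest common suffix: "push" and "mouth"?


Word 1: "push"
Word 2: "mouth"
Comparing from end:
  Pos -1: 'h' == 'h'
  Pos -2: 's' != 't' (stop)
LCS = "h" (length 1)


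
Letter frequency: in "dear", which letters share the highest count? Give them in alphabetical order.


Word: "dear"
Letter counts:
  'a': 1
  'd': 1
  'e': 1
  'r': 1
Maximum count = 1
Most frequent = 'a', 'd', 'e', 'r' (1 time each)


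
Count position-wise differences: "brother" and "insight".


Comparing character by character (same length = 7):
  Pos 0: 'b' vs 'i' !=
  Pos 1: 'r' vs 'n' !=
  Pos 2: 'o' vs 's' !=
  Pos 3: 't' vs 'i' !=
  Pos 4: 'h' vs 'g' !=
  Pos 5: 'e' vs 'h' !=
  Pos 6: 'r' vs 't' !=
Hamming distance = 7


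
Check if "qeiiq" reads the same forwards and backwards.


Word: "qeiiq"
Reversed: "qiieq"
Forward == Backward? qeiiq != qiieq
Palindrome = No


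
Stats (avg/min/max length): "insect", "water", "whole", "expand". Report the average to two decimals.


Lengths: "insect"=6, "water"=5, "whole"=5, "expand"=6
Sum = 22, Count = 4
Average = 22/4 = 5.50
= avg=5.50, min=5, max=6


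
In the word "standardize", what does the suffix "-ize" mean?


Suffix: -ize
As in: standardize -> standard + -ize
Meaning = to make


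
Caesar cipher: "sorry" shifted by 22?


Word: "sorry"
Shift: 22
Each letter → (letter + shift) mod 26:
  's' (18) + 22 = 14 → 'o'
  'o' (14) + 22 = 10 → 'k'
  'r' (17) + 22 = 13 → 'n'
  'r' (17) + 22 = 13 → 'n'
  'y' (24) + 22 = 20 → 'u'
Result = "oknnu"
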